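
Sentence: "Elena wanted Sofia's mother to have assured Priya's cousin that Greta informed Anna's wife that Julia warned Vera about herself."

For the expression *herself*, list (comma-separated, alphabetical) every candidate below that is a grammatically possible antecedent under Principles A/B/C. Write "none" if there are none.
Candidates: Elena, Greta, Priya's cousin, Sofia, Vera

*herself* is a reflexive; Principle A requires it to be bound within its binding domain — the clause headed by 'warned'.
— Elena: subject of the matrix clause; c-commands the reflexive but lies outside its binding domain — cannot bind it (Principle A).
— Greta: subject of the clause headed by 'informed'; c-commands the reflexive but lies outside its binding domain — cannot bind it (Principle A).
— Priya's cousin: object of the clause headed by 'assured'; c-commands the reflexive but lies outside its binding domain — cannot bind it (Principle A).
— Sofia: possessor inside the subject DP of the clause headed by 'assured'; does not c-command the reflexive — cannot bind it (Principle A).
— Vera: object of the clause headed by 'warned'; c-commands the reflexive within its binding domain — allowed (Principle A).

Vera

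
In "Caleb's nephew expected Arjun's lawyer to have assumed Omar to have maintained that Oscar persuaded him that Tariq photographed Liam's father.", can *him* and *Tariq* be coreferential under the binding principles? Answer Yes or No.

*Tariq* is an R-expression; Principle C requires it to be free (not bound by any c-commanding expression).
— him: object of the clause headed by 'persuaded'; the pronoun c-commands the R-expression — coreference blocked (Principle C).

No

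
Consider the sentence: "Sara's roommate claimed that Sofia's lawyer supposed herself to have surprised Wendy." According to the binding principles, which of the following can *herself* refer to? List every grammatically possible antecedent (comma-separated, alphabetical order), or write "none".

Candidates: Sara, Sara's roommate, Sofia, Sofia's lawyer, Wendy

*herself* is a reflexive; Principle A requires it to be bound within its binding domain — the clause headed by 'supposed'.
— Sara: possessor inside the subject DP of the matrix clause; does not c-command the reflexive — cannot bind it (Principle A).
— Sara's roommate: subject of the matrix clause; c-commands the reflexive but lies outside its binding domain — cannot bind it (Principle A).
— Sofia: possessor inside the subject DP of the clause headed by 'supposed'; does not c-command the reflexive — cannot bind it (Principle A).
— Sofia's lawyer: subject of the clause headed by 'supposed'; c-commands the reflexive within its binding domain — allowed (Principle A).
— Wendy: object of the clause headed by 'surprised'; does not c-command the reflexive — cannot bind it (Principle A).

Sofia's lawyer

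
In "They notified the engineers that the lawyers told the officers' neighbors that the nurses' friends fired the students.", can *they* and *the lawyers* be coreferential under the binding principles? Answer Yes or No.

No

*the lawyers* is an R-expression; Principle C requires it to be free (not bound by any c-commanding expression).
— they: subject of the matrix clause; the pronoun c-commands the R-expression — coreference blocked (Principle C).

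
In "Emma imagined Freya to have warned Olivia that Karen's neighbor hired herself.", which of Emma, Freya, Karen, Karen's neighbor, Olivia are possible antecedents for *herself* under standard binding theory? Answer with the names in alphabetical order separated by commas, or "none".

*herself* is a reflexive; Principle A requires it to be bound within its binding domain — the clause headed by 'hired'.
— Emma: subject of the matrix clause; c-commands the reflexive but lies outside its binding domain — cannot bind it (Principle A).
— Freya: subject of the clause headed by 'warned'; c-commands the reflexive but lies outside its binding domain — cannot bind it (Principle A).
— Karen: possessor inside the subject DP of the clause headed by 'hired'; does not c-command the reflexive — cannot bind it (Principle A).
— Karen's neighbor: subject of the clause headed by 'hired'; c-commands the reflexive within its binding domain — allowed (Principle A).
— Olivia: object of the clause headed by 'warned'; c-commands the reflexive but lies outside its binding domain — cannot bind it (Principle A).

Karen's neighbor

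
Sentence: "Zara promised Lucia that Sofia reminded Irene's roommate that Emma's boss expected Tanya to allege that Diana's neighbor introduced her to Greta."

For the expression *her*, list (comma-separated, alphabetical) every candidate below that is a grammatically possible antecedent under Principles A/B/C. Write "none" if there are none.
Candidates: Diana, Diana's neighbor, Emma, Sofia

Diana, Emma, Sofia

*her* is a pronoun; Principle B requires it to be free in its binding domain — the clause headed by 'introduced'.
— Diana: possessor inside the subject DP of the clause headed by 'introduced'; does not c-command the pronoun — Principle B does not apply; allowed.
— Diana's neighbor: subject of the clause headed by 'introduced'; c-commands the pronoun within its binding domain — blocked (Principle B).
— Emma: possessor inside the subject DP of the clause headed by 'expected'; does not c-command the pronoun — Principle B does not apply; allowed.
— Sofia: subject of the clause headed by 'reminded'; c-commands the pronoun but lies outside its binding domain — allowed.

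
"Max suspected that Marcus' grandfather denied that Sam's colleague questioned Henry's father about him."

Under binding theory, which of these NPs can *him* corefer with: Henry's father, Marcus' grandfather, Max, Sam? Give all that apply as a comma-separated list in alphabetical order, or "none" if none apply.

Marcus' grandfather, Max, Sam

*him* is a pronoun; Principle B requires it to be free in its binding domain — the clause headed by 'questioned'.
— Henry's father: object of the clause headed by 'questioned'; c-commands the pronoun within its binding domain — blocked (Principle B).
— Marcus' grandfather: subject of the clause headed by 'denied'; c-commands the pronoun but lies outside its binding domain — allowed.
— Max: subject of the matrix clause; c-commands the pronoun but lies outside its binding domain — allowed.
— Sam: possessor inside the subject DP of the clause headed by 'questioned'; does not c-command the pronoun — Principle B does not apply; allowed.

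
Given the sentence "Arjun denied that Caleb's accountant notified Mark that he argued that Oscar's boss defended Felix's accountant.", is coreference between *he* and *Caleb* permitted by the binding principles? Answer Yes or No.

*he* is a pronoun; Principle B requires it to be free in its binding domain — the clause headed by 'argued'.
— Caleb: possessor inside the subject DP of the clause headed by 'notified'; does not c-command the pronoun — Principle B does not apply; allowed.

Yes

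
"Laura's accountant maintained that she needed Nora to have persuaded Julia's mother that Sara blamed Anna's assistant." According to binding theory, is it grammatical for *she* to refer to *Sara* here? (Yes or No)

No

*Sara* is an R-expression; Principle C requires it to be free (not bound by any c-commanding expression).
— she: subject of the clause headed by 'needed'; the pronoun c-commands the R-expression — coreference blocked (Principle C).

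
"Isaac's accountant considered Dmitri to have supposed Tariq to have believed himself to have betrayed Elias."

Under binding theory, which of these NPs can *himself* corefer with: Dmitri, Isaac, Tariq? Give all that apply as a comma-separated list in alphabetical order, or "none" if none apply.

Tariq

*himself* is a reflexive; Principle A requires it to be bound within its binding domain — the clause headed by 'believed'.
— Dmitri: subject of the clause headed by 'supposed'; c-commands the reflexive but lies outside its binding domain — cannot bind it (Principle A).
— Isaac: possessor inside the subject DP of the matrix clause; does not c-command the reflexive — cannot bind it (Principle A).
— Tariq: subject of the clause headed by 'believed'; c-commands the reflexive within its binding domain — allowed (Principle A).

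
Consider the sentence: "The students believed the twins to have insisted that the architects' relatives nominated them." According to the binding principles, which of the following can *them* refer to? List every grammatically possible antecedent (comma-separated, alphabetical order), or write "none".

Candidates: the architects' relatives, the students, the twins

*them* is a pronoun; Principle B requires it to be free in its binding domain — the clause headed by 'nominated'.
— the architects' relatives: subject of the clause headed by 'nominated'; c-commands the pronoun within its binding domain — blocked (Principle B).
— the students: subject of the matrix clause; c-commands the pronoun but lies outside its binding domain — allowed.
— the twins: subject of the clause headed by 'insisted'; c-commands the pronoun but lies outside its binding domain — allowed.

the students, the twins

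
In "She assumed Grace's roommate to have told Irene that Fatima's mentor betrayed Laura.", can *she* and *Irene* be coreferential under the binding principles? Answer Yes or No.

*Irene* is an R-expression; Principle C requires it to be free (not bound by any c-commanding expression).
— she: subject of the matrix clause; the pronoun c-commands the R-expression — coreference blocked (Principle C).

No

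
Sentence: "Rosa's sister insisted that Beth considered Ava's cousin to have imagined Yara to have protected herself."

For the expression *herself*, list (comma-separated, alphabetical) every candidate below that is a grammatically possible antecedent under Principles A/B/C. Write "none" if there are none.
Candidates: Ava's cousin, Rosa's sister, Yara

Yara

*herself* is a reflexive; Principle A requires it to be bound within its binding domain — the clause headed by 'protected'.
— Ava's cousin: subject of the clause headed by 'imagined'; c-commands the reflexive but lies outside its binding domain — cannot bind it (Principle A).
— Rosa's sister: subject of the matrix clause; c-commands the reflexive but lies outside its binding domain — cannot bind it (Principle A).
— Yara: subject of the clause headed by 'protected'; c-commands the reflexive within its binding domain — allowed (Principle A).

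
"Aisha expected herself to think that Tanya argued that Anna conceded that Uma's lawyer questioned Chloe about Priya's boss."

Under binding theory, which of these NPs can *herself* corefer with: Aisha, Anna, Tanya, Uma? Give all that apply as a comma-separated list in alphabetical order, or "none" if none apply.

Aisha

*herself* is a reflexive; Principle A requires it to be bound within its binding domain — the matrix clause.
— Aisha: subject of the matrix clause; c-commands the reflexive within its binding domain — allowed (Principle A).
— Anna: subject of the clause headed by 'conceded'; does not c-command the reflexive — cannot bind it (Principle A).
— Tanya: subject of the clause headed by 'argued'; does not c-command the reflexive — cannot bind it (Principle A).
— Uma: possessor inside the subject DP of the clause headed by 'questioned'; does not c-command the reflexive — cannot bind it (Principle A).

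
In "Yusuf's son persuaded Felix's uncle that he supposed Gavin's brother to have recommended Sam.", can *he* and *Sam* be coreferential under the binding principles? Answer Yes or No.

*Sam* is an R-expression; Principle C requires it to be free (not bound by any c-commanding expression).
— he: subject of the clause headed by 'supposed'; the pronoun c-commands the R-expression — coreference blocked (Principle C).

No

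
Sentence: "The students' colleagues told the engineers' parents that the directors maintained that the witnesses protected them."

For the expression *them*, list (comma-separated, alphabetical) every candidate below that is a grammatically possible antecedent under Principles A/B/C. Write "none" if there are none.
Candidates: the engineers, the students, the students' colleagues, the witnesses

*them* is a pronoun; Principle B requires it to be free in its binding domain — the clause headed by 'protected'.
— the engineers: possessor inside the object DP of the matrix clause; does not c-command the pronoun — Principle B does not apply; allowed.
— the students: possessor inside the subject DP of the matrix clause; does not c-command the pronoun — Principle B does not apply; allowed.
— the students' colleagues: subject of the matrix clause; c-commands the pronoun but lies outside its binding domain — allowed.
— the witnesses: subject of the clause headed by 'protected'; c-commands the pronoun within its binding domain — blocked (Principle B).

the engineers, the students, the students' colleagues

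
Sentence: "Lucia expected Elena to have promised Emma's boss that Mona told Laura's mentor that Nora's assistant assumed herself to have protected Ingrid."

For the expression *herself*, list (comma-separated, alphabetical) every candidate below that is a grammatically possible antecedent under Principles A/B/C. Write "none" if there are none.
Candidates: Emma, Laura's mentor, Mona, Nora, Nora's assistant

Nora's assistant

*herself* is a reflexive; Principle A requires it to be bound within its binding domain — the clause headed by 'assumed'.
— Emma: possessor inside the object DP of the clause headed by 'promised'; does not c-command the reflexive — cannot bind it (Principle A).
— Laura's mentor: object of the clause headed by 'told'; c-commands the reflexive but lies outside its binding domain — cannot bind it (Principle A).
— Mona: subject of the clause headed by 'told'; c-commands the reflexive but lies outside its binding domain — cannot bind it (Principle A).
— Nora: possessor inside the subject DP of the clause headed by 'assumed'; does not c-command the reflexive — cannot bind it (Principle A).
— Nora's assistant: subject of the clause headed by 'assumed'; c-commands the reflexive within its binding domain — allowed (Principle A).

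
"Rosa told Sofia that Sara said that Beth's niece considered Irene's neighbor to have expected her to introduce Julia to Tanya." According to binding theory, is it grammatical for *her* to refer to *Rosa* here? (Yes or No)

*Rosa* is an R-expression; Principle C requires it to be free (not bound by any c-commanding expression).
— her: subject of the clause headed by 'introduce'; the pronoun does not c-command the R-expression — coreference allowed.

Yes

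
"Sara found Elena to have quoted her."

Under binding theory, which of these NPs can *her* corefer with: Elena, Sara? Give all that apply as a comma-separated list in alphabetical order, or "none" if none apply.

*her* is a pronoun; Principle B requires it to be free in its binding domain — the clause headed by 'quoted'.
— Elena: subject of the clause headed by 'quoted'; c-commands the pronoun within its binding domain — blocked (Principle B).
— Sara: subject of the matrix clause; c-commands the pronoun but lies outside its binding domain — allowed.

Sara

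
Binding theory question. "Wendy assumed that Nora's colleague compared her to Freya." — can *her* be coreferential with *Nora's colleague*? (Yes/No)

*her* is a pronoun; Principle B requires it to be free in its binding domain — the clause headed by 'compared'.
— Nora's colleague: subject of the clause headed by 'compared'; c-commands the pronoun within its binding domain — blocked (Principle B).

No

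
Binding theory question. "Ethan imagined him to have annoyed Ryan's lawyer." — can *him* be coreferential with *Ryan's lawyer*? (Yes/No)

*him* is a pronoun; Principle B requires it to be free in its binding domain — the matrix clause.
— Ryan's lawyer: object of the clause headed by 'annoyed'; is c-commanded by the pronoun; coreference would bind this R-expression — blocked (Principle C).

No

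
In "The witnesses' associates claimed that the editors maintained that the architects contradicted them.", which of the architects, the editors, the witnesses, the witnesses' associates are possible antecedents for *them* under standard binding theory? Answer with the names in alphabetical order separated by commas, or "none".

the editors, the witnesses, the witnesses' associates

*them* is a pronoun; Principle B requires it to be free in its binding domain — the clause headed by 'contradicted'.
— the architects: subject of the clause headed by 'contradicted'; c-commands the pronoun within its binding domain — blocked (Principle B).
— the editors: subject of the clause headed by 'maintained'; c-commands the pronoun but lies outside its binding domain — allowed.
— the witnesses: possessor inside the subject DP of the matrix clause; does not c-command the pronoun — Principle B does not apply; allowed.
— the witnesses' associates: subject of the matrix clause; c-commands the pronoun but lies outside its binding domain — allowed.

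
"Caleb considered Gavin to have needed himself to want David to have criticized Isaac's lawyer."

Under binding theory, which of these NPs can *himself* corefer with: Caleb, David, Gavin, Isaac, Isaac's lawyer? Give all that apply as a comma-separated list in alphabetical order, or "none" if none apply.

Gavin

*himself* is a reflexive; Principle A requires it to be bound within its binding domain — the clause headed by 'needed'.
— Caleb: subject of the matrix clause; c-commands the reflexive but lies outside its binding domain — cannot bind it (Principle A).
— David: subject of the clause headed by 'criticized'; does not c-command the reflexive — cannot bind it (Principle A).
— Gavin: subject of the clause headed by 'needed'; c-commands the reflexive within its binding domain — allowed (Principle A).
— Isaac: possessor inside the object DP of the clause headed by 'criticized'; does not c-command the reflexive — cannot bind it (Principle A).
— Isaac's lawyer: object of the clause headed by 'criticized'; does not c-command the reflexive — cannot bind it (Principle A).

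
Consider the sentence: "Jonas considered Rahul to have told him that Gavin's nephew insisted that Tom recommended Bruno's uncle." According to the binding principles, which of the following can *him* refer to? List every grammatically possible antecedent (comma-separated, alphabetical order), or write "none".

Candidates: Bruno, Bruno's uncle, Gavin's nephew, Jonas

*him* is a pronoun; Principle B requires it to be free in its binding domain — the clause headed by 'told'.
— Bruno: possessor inside the object DP of the clause headed by 'recommended'; is c-commanded by the pronoun; coreference would bind this R-expression — blocked (Principle C).
— Bruno's uncle: object of the clause headed by 'recommended'; is c-commanded by the pronoun; coreference would bind this R-expression — blocked (Principle C).
— Gavin's nephew: subject of the clause headed by 'insisted'; is c-commanded by the pronoun; coreference would bind this R-expression — blocked (Principle C).
— Jonas: subject of the matrix clause; c-commands the pronoun but lies outside its binding domain — allowed.

Jonas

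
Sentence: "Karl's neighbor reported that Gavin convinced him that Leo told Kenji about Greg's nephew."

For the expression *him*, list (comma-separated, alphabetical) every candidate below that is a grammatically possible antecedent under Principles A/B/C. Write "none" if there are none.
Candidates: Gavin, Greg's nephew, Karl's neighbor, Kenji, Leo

*him* is a pronoun; Principle B requires it to be free in its binding domain — the clause headed by 'convinced'.
— Gavin: subject of the clause headed by 'convinced'; c-commands the pronoun within its binding domain — blocked (Principle B).
— Greg's nephew: second object of the clause headed by 'told'; is c-commanded by the pronoun; coreference would bind this R-expression — blocked (Principle C).
— Karl's neighbor: subject of the matrix clause; c-commands the pronoun but lies outside its binding domain — allowed.
— Kenji: object of the clause headed by 'told'; is c-commanded by the pronoun; coreference would bind this R-expression — blocked (Principle C).
— Leo: subject of the clause headed by 'told'; is c-commanded by the pronoun; coreference would bind this R-expression — blocked (Principle C).

Karl's neighbor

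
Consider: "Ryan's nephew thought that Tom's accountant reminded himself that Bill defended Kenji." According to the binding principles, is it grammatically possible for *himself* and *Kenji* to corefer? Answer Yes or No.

*himself* is a reflexive; Principle A requires it to be bound within its binding domain — the clause headed by 'reminded'.
— Kenji: object of the clause headed by 'defended'; does not c-command the reflexive — cannot bind it (Principle A).

No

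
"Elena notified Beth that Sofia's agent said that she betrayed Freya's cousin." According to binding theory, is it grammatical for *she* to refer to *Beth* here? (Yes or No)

*Beth* is an R-expression; Principle C requires it to be free (not bound by any c-commanding expression).
— she: subject of the clause headed by 'betrayed'; the pronoun does not c-command the R-expression — coreference allowed.

Yes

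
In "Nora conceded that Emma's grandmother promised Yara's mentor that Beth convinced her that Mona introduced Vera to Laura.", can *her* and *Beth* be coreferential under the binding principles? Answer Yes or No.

No

*Beth* is an R-expression; Principle C requires it to be free (not bound by any c-commanding expression).
— her: object of the clause headed by 'convinced'; the R-expression locally c-commands the pronoun — coreference blocked (Principle B on the pronoun).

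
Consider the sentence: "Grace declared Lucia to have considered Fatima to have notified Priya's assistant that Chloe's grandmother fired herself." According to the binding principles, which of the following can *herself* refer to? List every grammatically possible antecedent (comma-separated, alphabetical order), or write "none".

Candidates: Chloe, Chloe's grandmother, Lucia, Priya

*herself* is a reflexive; Principle A requires it to be bound within its binding domain — the clause headed by 'fired'.
— Chloe: possessor inside the subject DP of the clause headed by 'fired'; does not c-command the reflexive — cannot bind it (Principle A).
— Chloe's grandmother: subject of the clause headed by 'fired'; c-commands the reflexive within its binding domain — allowed (Principle A).
— Lucia: subject of the clause headed by 'considered'; c-commands the reflexive but lies outside its binding domain — cannot bind it (Principle A).
— Priya: possessor inside the object DP of the clause headed by 'notified'; does not c-command the reflexive — cannot bind it (Principle A).

Chloe's grandmother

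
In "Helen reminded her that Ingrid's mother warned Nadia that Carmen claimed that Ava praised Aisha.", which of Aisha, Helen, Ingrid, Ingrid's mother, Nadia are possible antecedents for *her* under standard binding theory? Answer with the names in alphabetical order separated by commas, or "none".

*her* is a pronoun; Principle B requires it to be free in its binding domain — the matrix clause.
— Aisha: object of the clause headed by 'praised'; is c-commanded by the pronoun; coreference would bind this R-expression — blocked (Principle C).
— Helen: subject of the matrix clause; c-commands the pronoun within its binding domain — blocked (Principle B).
— Ingrid: possessor inside the subject DP of the clause headed by 'warned'; is c-commanded by the pronoun; coreference would bind this R-expression — blocked (Principle C).
— Ingrid's mother: subject of the clause headed by 'warned'; is c-commanded by the pronoun; coreference would bind this R-expression — blocked (Principle C).
— Nadia: object of the clause headed by 'warned'; is c-commanded by the pronoun; coreference would bind this R-expression — blocked (Principle C).

none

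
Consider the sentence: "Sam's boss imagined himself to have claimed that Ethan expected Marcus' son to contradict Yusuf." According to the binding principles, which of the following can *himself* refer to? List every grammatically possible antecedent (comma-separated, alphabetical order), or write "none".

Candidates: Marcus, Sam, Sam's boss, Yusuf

*himself* is a reflexive; Principle A requires it to be bound within its binding domain — the matrix clause.
— Marcus: possessor inside the subject DP of the clause headed by 'contradict'; does not c-command the reflexive — cannot bind it (Principle A).
— Sam: possessor inside the subject DP of the matrix clause; does not c-command the reflexive — cannot bind it (Principle A).
— Sam's boss: subject of the matrix clause; c-commands the reflexive within its binding domain — allowed (Principle A).
— Yusuf: object of the clause headed by 'contradict'; does not c-command the reflexive — cannot bind it (Principle A).

Sam's boss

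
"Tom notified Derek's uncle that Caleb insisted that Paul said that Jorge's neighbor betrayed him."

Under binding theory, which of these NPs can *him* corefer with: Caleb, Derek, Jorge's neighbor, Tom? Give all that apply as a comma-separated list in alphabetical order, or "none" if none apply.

Caleb, Derek, Tom

*him* is a pronoun; Principle B requires it to be free in its binding domain — the clause headed by 'betrayed'.
— Caleb: subject of the clause headed by 'insisted'; c-commands the pronoun but lies outside its binding domain — allowed.
— Derek: possessor inside the object DP of the matrix clause; does not c-command the pronoun — Principle B does not apply; allowed.
— Jorge's neighbor: subject of the clause headed by 'betrayed'; c-commands the pronoun within its binding domain — blocked (Principle B).
— Tom: subject of the matrix clause; c-commands the pronoun but lies outside its binding domain — allowed.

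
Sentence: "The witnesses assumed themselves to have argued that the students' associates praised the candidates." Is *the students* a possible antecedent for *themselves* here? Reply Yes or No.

No

*themselves* is a reflexive; Principle A requires it to be bound within its binding domain — the matrix clause.
— the students: possessor inside the subject DP of the clause headed by 'praised'; does not c-command the reflexive — cannot bind it (Principle A).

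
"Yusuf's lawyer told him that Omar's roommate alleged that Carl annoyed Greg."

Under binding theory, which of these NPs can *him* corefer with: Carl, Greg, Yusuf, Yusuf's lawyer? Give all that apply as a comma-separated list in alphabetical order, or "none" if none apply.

*him* is a pronoun; Principle B requires it to be free in its binding domain — the matrix clause.
— Carl: subject of the clause headed by 'annoyed'; is c-commanded by the pronoun; coreference would bind this R-expression — blocked (Principle C).
— Greg: object of the clause headed by 'annoyed'; is c-commanded by the pronoun; coreference would bind this R-expression — blocked (Principle C).
— Yusuf: possessor inside the subject DP of the matrix clause; does not c-command the pronoun — Principle B does not apply; allowed.
— Yusuf's lawyer: subject of the matrix clause; c-commands the pronoun within its binding domain — blocked (Principle B).

Yusuf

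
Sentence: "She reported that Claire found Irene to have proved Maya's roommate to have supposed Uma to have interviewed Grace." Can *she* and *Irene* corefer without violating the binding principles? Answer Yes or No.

*Irene* is an R-expression; Principle C requires it to be free (not bound by any c-commanding expression).
— she: subject of the matrix clause; the pronoun c-commands the R-expression — coreference blocked (Principle C).

No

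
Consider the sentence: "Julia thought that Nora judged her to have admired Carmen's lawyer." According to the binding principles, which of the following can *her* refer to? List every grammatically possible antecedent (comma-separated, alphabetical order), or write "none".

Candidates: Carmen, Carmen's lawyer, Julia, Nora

Julia

*her* is a pronoun; Principle B requires it to be free in its binding domain — the clause headed by 'judged'.
— Carmen: possessor inside the object DP of the clause headed by 'admired'; is c-commanded by the pronoun; coreference would bind this R-expression — blocked (Principle C).
— Carmen's lawyer: object of the clause headed by 'admired'; is c-commanded by the pronoun; coreference would bind this R-expression — blocked (Principle C).
— Julia: subject of the matrix clause; c-commands the pronoun but lies outside its binding domain — allowed.
— Nora: subject of the clause headed by 'judged'; c-commands the pronoun within its binding domain — blocked (Principle B).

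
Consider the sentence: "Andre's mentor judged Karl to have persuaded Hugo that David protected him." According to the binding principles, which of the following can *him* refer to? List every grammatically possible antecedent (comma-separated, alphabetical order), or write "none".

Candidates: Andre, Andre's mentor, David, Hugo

*him* is a pronoun; Principle B requires it to be free in its binding domain — the clause headed by 'protected'.
— Andre: possessor inside the subject DP of the matrix clause; does not c-command the pronoun — Principle B does not apply; allowed.
— Andre's mentor: subject of the matrix clause; c-commands the pronoun but lies outside its binding domain — allowed.
— David: subject of the clause headed by 'protected'; c-commands the pronoun within its binding domain — blocked (Principle B).
— Hugo: object of the clause headed by 'persuaded'; c-commands the pronoun but lies outside its binding domain — allowed.

Andre, Andre's mentor, Hugo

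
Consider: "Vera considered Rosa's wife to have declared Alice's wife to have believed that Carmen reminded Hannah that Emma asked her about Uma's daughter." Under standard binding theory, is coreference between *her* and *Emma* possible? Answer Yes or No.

No

*Emma* is an R-expression; Principle C requires it to be free (not bound by any c-commanding expression).
— her: object of the clause headed by 'asked'; the R-expression locally c-commands the pronoun — coreference blocked (Principle B on the pronoun).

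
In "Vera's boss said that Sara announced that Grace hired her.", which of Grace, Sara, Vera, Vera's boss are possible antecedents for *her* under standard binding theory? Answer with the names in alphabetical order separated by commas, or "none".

Sara, Vera, Vera's boss

*her* is a pronoun; Principle B requires it to be free in its binding domain — the clause headed by 'hired'.
— Grace: subject of the clause headed by 'hired'; c-commands the pronoun within its binding domain — blocked (Principle B).
— Sara: subject of the clause headed by 'announced'; c-commands the pronoun but lies outside its binding domain — allowed.
— Vera: possessor inside the subject DP of the matrix clause; does not c-command the pronoun — Principle B does not apply; allowed.
— Vera's boss: subject of the matrix clause; c-commands the pronoun but lies outside its binding domain — allowed.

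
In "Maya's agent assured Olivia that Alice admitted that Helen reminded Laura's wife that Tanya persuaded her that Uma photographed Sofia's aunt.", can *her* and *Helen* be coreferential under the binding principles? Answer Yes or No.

*Helen* is an R-expression; Principle C requires it to be free (not bound by any c-commanding expression).
— her: object of the clause headed by 'persuaded'; the pronoun does not c-command the R-expression — coreference allowed.

Yes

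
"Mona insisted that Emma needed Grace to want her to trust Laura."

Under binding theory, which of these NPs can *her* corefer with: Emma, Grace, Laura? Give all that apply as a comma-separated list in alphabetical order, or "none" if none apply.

*her* is a pronoun; Principle B requires it to be free in its binding domain — the clause headed by 'want'.
— Emma: subject of the clause headed by 'needed'; c-commands the pronoun but lies outside its binding domain — allowed.
— Grace: subject of the clause headed by 'want'; c-commands the pronoun within its binding domain — blocked (Principle B).
— Laura: object of the clause headed by 'trust'; is c-commanded by the pronoun; coreference would bind this R-expression — blocked (Principle C).

Emma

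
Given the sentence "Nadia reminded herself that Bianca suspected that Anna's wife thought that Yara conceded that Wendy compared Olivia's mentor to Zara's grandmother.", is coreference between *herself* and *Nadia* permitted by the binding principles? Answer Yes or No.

*herself* is a reflexive; Principle A requires it to be bound within its binding domain — the matrix clause.
— Nadia: subject of the matrix clause; c-commands the reflexive within its binding domain — allowed (Principle A).

Yes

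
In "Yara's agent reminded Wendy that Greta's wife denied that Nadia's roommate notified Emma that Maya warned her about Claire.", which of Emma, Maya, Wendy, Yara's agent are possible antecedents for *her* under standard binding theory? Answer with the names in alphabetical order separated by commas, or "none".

*her* is a pronoun; Principle B requires it to be free in its binding domain — the clause headed by 'warned'.
— Emma: object of the clause headed by 'notified'; c-commands the pronoun but lies outside its binding domain — allowed.
— Maya: subject of the clause headed by 'warned'; c-commands the pronoun within its binding domain — blocked (Principle B).
— Wendy: object of the matrix clause; c-commands the pronoun but lies outside its binding domain — allowed.
— Yara's agent: subject of the matrix clause; c-commands the pronoun but lies outside its binding domain — allowed.

Emma, Wendy, Yara's agent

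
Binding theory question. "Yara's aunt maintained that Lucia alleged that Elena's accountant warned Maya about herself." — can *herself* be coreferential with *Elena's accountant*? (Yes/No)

Yes

*herself* is a reflexive; Principle A requires it to be bound within its binding domain — the clause headed by 'warned'.
— Elena's accountant: subject of the clause headed by 'warned'; c-commands the reflexive within its binding domain — allowed (Principle A).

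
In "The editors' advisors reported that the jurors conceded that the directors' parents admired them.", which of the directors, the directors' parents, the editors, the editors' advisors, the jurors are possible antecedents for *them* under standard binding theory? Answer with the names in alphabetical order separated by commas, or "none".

the directors, the editors, the editors' advisors, the jurors

*them* is a pronoun; Principle B requires it to be free in its binding domain — the clause headed by 'admired'.
— the directors: possessor inside the subject DP of the clause headed by 'admired'; does not c-command the pronoun — Principle B does not apply; allowed.
— the directors' parents: subject of the clause headed by 'admired'; c-commands the pronoun within its binding domain — blocked (Principle B).
— the editors: possessor inside the subject DP of the matrix clause; does not c-command the pronoun — Principle B does not apply; allowed.
— the editors' advisors: subject of the matrix clause; c-commands the pronoun but lies outside its binding domain — allowed.
— the jurors: subject of the clause headed by 'conceded'; c-commands the pronoun but lies outside its binding domain — allowed.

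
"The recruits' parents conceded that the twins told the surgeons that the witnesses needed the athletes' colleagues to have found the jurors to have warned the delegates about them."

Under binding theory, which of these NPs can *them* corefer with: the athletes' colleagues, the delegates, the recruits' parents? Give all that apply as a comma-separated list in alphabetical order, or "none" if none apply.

the athletes' colleagues, the recruits' parents

*them* is a pronoun; Principle B requires it to be free in its binding domain — the clause headed by 'warned'.
— the athletes' colleagues: subject of the clause headed by 'found'; c-commands the pronoun but lies outside its binding domain — allowed.
— the delegates: object of the clause headed by 'warned'; c-commands the pronoun within its binding domain — blocked (Principle B).
— the recruits' parents: subject of the matrix clause; c-commands the pronoun but lies outside its binding domain — allowed.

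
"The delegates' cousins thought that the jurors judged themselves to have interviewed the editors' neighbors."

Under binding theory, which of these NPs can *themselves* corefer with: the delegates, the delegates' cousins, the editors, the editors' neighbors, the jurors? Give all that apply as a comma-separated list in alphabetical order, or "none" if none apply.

*themselves* is a reflexive; Principle A requires it to be bound within its binding domain — the clause headed by 'judged'.
— the delegates: possessor inside the subject DP of the matrix clause; does not c-command the reflexive — cannot bind it (Principle A).
— the delegates' cousins: subject of the matrix clause; c-commands the reflexive but lies outside its binding domain — cannot bind it (Principle A).
— the editors: possessor inside the object DP of the clause headed by 'interviewed'; does not c-command the reflexive — cannot bind it (Principle A).
— the editors' neighbors: object of the clause headed by 'interviewed'; does not c-command the reflexive — cannot bind it (Principle A).
— the jurors: subject of the clause headed by 'judged'; c-commands the reflexive within its binding domain — allowed (Principle A).

the jurors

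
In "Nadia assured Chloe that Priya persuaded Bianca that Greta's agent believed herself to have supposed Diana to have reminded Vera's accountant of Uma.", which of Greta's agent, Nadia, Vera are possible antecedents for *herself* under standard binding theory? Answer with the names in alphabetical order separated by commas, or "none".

*herself* is a reflexive; Principle A requires it to be bound within its binding domain — the clause headed by 'believed'.
— Greta's agent: subject of the clause headed by 'believed'; c-commands the reflexive within its binding domain — allowed (Principle A).
— Nadia: subject of the matrix clause; c-commands the reflexive but lies outside its binding domain — cannot bind it (Principle A).
— Vera: possessor inside the object DP of the clause headed by 'reminded'; does not c-command the reflexive — cannot bind it (Principle A).

Greta's agent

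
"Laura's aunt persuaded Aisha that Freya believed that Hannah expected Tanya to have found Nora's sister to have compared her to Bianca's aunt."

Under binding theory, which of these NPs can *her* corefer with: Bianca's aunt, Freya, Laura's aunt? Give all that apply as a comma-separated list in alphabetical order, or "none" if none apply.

Freya, Laura's aunt

*her* is a pronoun; Principle B requires it to be free in its binding domain — the clause headed by 'compared'.
— Bianca's aunt: second object of the clause headed by 'compared'; is c-commanded by the pronoun; coreference would bind this R-expression — blocked (Principle C).
— Freya: subject of the clause headed by 'believed'; c-commands the pronoun but lies outside its binding domain — allowed.
— Laura's aunt: subject of the matrix clause; c-commands the pronoun but lies outside its binding domain — allowed.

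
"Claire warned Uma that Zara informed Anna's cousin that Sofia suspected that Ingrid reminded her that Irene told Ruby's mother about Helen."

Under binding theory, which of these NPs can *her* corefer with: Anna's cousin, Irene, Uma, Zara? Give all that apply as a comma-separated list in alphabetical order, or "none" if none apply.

*her* is a pronoun; Principle B requires it to be free in its binding domain — the clause headed by 'reminded'.
— Anna's cousin: object of the clause headed by 'informed'; c-commands the pronoun but lies outside its binding domain — allowed.
— Irene: subject of the clause headed by 'told'; is c-commanded by the pronoun; coreference would bind this R-expression — blocked (Principle C).
— Uma: object of the matrix clause; c-commands the pronoun but lies outside its binding domain — allowed.
— Zara: subject of the clause headed by 'informed'; c-commands the pronoun but lies outside its binding domain — allowed.

Anna's cousin, Uma, Zara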